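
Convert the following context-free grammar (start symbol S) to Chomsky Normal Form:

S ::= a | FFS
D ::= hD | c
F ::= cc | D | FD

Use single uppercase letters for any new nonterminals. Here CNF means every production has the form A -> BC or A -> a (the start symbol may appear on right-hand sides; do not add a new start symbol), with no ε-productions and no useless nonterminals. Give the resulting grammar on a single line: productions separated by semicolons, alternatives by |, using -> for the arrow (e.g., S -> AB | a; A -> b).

No ε-productions.
After unit-elimination: S -> a | FFS; D -> c | hD; F -> c | FD | cc | hD.
TERM: introduce B -> c, A -> h and substitute in every rule of length ≥2.
BIN: S -> FFS becomes S -> FC, C -> FS.

S -> a | FC; A -> h; B -> c; C -> FS; D -> c | AD; F -> c | AD | BB | FD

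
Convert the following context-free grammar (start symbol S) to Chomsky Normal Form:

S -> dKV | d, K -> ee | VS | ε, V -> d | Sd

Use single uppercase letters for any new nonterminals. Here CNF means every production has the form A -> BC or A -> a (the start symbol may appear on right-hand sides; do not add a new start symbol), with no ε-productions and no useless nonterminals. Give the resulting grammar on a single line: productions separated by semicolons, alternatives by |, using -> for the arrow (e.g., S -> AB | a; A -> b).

S -> d | BC | BV; A -> e; B -> d; C -> KV; K -> AA | VS; V -> d | SB

Nullable: {K}; after ε-elimination: S -> d | dV | dKV; K -> VS | ee; V -> d | Sd.
No unit productions to eliminate.
TERM: introduce B -> d, A -> e and substitute in every rule of length ≥2.
BIN: S -> BKV becomes S -> BC, C -> KV.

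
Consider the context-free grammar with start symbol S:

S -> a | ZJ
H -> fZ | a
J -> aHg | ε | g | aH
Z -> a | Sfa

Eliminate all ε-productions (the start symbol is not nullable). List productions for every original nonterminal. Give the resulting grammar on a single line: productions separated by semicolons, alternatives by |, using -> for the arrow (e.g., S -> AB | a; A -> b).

S -> Z | a | ZJ; H -> a | fZ; J -> g | aH | aHg; Z -> a | Sfa

Nullable set: {J}.
S -> ZJ: J nullable, giving Z | ZJ.
Drop J -> ε.
Unchanged (no nullable symbols): S -> a; H -> a; H -> fZ; J -> aH; J -> aHg; J -> g; Z -> Sfa; Z -> a.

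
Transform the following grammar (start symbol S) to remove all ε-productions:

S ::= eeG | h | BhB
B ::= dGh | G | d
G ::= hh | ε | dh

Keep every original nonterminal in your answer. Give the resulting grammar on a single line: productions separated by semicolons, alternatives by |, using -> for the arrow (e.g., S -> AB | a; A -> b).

S -> h | Bh | ee | hB | BhB | eeG; B -> G | d | dh | dGh; G -> dh | hh

Nullable set: {B, G}.
S -> BhB: B, B nullable, giving Bh | BhB | h | hB.
S -> eeG: G nullable, giving ee | eeG.
B -> G: G nullable, giving G.
B -> dGh: G nullable, giving dGh | dh.
Drop G -> ε.
Unchanged (no nullable symbols): S -> h; B -> d; G -> dh; G -> hh.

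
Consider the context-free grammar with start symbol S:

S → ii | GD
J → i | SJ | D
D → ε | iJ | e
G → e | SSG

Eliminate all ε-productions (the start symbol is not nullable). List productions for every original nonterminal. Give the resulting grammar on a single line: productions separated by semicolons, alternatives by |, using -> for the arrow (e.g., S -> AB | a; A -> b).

S -> G | GD | ii; D -> e | i | iJ; G -> e | SSG; J -> D | S | i | SJ

Nullable set: {D, J}.
S -> GD: D nullable, giving G | GD.
Drop D -> ε.
D -> iJ: J nullable, giving i | iJ.
J -> D: D nullable, giving D.
J -> SJ: J nullable, giving S | SJ.
Unchanged (no nullable symbols): S -> ii; D -> e; G -> SSG; G -> e; J -> i.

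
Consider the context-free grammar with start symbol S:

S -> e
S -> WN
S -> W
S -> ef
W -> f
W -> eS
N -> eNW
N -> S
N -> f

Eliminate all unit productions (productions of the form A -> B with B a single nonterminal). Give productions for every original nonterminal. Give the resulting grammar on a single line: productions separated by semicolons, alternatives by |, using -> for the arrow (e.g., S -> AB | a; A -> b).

Unit productions: N->S, S->W.
Unit pairs (A ⇒* B via units): (N,S), (N,W), (S,W).
S: inherits non-unit rules of {S, W} → WN | e | eS | ef | f.
N: inherits non-unit rules of {N, S, W} → WN | e | eNW | eS | ef | f.
W: inherits non-unit rules of {W} → eS | f.

S -> e | f | WN | eS | ef; N -> e | f | WN | eS | ef | eNW; W -> f | eS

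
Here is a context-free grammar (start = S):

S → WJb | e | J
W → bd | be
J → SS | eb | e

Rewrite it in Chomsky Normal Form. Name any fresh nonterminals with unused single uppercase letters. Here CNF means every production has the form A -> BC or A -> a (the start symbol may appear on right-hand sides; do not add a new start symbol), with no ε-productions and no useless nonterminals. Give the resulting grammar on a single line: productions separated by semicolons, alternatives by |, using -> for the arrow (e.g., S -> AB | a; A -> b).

S -> e | AB | SS | WD; A -> e; B -> b; C -> d; D -> JB; J -> e | AB | SS; W -> BA | BC

No ε-productions.
After unit-elimination: S -> e | SS | eb | WJb; J -> e | SS | eb; W -> bd | be.
TERM: introduce B -> b, C -> d, A -> e and substitute in every rule of length ≥2.
BIN: S -> WJB becomes S -> WD, D -> JB.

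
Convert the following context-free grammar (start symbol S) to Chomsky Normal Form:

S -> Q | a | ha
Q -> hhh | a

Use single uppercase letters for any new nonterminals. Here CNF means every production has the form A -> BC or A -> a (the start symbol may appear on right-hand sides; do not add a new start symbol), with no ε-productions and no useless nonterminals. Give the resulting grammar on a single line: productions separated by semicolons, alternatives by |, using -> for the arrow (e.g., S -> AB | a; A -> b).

No ε-productions.
After unit-elimination: S -> a | ha | hhh; Q -> a | hhh.
TERM: introduce B -> a, A -> h and substitute in every rule of length ≥2.
BIN: Q -> AAA becomes Q -> AC, C -> AA; S -> AAA becomes S -> AD, D -> AA.
Drop unreachable/unproductive: Q.

S -> a | AB | AD; A -> h; B -> a; D -> AA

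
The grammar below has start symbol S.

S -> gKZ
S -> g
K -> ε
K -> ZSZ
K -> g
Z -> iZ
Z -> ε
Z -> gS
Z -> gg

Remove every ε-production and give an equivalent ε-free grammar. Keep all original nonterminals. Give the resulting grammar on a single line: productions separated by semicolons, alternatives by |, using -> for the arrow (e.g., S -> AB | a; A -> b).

S -> g | gK | gZ | gKZ; K -> S | g | SZ | ZS | ZSZ; Z -> i | gS | gg | iZ

Nullable set: {K, Z}.
S -> gKZ: K, Z nullable, giving g | gK | gKZ | gZ.
Drop K -> ε.
K -> ZSZ: Z, Z nullable, giving S | SZ | ZS | ZSZ.
Drop Z -> ε.
Z -> iZ: Z nullable, giving i | iZ.
Unchanged (no nullable symbols): S -> g; K -> g; Z -> gS; Z -> gg.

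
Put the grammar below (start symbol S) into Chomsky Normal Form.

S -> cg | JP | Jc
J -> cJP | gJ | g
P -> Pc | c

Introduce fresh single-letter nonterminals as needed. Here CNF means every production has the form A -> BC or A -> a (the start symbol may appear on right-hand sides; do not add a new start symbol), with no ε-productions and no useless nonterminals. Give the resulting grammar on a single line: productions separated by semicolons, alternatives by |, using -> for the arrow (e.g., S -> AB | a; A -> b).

S -> AB | JA | JP; A -> c; B -> g; C -> JP; J -> g | AC | BJ; P -> c | PA

No ε-productions.
No unit productions to eliminate.
TERM: introduce A -> c, B -> g and substitute in every rule of length ≥2.
BIN: J -> AJP becomes J -> AC, C -> JP.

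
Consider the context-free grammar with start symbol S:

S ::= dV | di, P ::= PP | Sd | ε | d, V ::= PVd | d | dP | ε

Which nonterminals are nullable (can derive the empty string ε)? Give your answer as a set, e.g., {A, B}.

{P, V}

Directly nullable (have an ε-rule): {P, V}.
Not nullable: S — each has a terminal in every rule's right-hand side or depends on a non-nullable symbol.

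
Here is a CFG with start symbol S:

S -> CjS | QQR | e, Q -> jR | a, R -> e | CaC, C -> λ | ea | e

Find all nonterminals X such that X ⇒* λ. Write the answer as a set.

{C}

Directly nullable (have an ε-rule): {C}.
Not nullable: Q, R, S — each has a terminal in every rule's right-hand side or depends on a non-nullable symbol.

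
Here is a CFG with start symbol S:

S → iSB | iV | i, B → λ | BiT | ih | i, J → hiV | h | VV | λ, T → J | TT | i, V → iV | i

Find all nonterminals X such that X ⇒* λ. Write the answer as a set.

{B, J, T}

Directly nullable (have an ε-rule): {B, J}.
T is nullable via T -> J (every symbol on the right is already known nullable).
Not nullable: S, V — each has a terminal in every rule's right-hand side or depends on a non-nullable symbol.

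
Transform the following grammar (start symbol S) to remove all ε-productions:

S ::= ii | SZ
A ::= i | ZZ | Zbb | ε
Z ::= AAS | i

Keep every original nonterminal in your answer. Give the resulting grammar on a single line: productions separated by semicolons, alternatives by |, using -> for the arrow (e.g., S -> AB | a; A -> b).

S -> SZ | ii; A -> i | ZZ | Zbb; Z -> S | i | AS | AAS

Nullable set: {A}.
Drop A -> ε.
Z -> AAS: A, A nullable, giving AAS | AS | S.
Unchanged (no nullable symbols): S -> SZ; S -> ii; A -> ZZ; A -> Zbb; A -> i; Z -> i.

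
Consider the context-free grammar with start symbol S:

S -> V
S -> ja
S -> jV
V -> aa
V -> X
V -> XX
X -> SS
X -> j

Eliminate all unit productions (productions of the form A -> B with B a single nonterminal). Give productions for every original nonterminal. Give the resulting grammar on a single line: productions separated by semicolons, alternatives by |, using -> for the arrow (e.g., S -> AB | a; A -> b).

Unit productions: S->V, V->X.
Unit pairs (A ⇒* B via units): (S,V), (S,X), (V,X).
S: inherits non-unit rules of {S, V, X} → SS | XX | aa | j | jV | ja.
V: inherits non-unit rules of {V, X} → SS | XX | aa | j.
X: inherits non-unit rules of {X} → SS | j.

S -> j | SS | XX | aa | jV | ja; V -> j | SS | XX | aa; X -> j | SS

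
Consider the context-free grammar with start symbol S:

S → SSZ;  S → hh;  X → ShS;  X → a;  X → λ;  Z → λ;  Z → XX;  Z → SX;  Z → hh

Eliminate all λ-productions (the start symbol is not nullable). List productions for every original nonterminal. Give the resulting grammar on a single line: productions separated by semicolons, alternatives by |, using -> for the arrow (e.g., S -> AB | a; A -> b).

S -> SS | hh | SSZ; X -> a | ShS; Z -> S | X | SX | XX | hh

Nullable set: {X, Z}.
S -> SSZ: Z nullable, giving SS | SSZ.
Drop X -> λ.
Drop Z -> λ.
Z -> SX: X nullable, giving S | SX.
Z -> XX: X, X nullable, giving X | XX.
Unchanged (no nullable symbols): S -> hh; X -> ShS; X -> a; Z -> hh.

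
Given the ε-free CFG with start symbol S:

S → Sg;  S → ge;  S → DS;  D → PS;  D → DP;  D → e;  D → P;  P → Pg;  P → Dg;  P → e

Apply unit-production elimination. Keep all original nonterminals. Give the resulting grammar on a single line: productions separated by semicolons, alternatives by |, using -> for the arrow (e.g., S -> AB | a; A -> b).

Unit productions: D->P.
Unit pairs (A ⇒* B via units): (D,P).
S: inherits non-unit rules of {S} → DS | Sg | ge.
D: inherits non-unit rules of {D, P} → DP | Dg | PS | Pg | e.
P: inherits non-unit rules of {P} → Dg | Pg | e.

S -> DS | Sg | ge; D -> e | DP | Dg | PS | Pg; P -> e | Dg | Pg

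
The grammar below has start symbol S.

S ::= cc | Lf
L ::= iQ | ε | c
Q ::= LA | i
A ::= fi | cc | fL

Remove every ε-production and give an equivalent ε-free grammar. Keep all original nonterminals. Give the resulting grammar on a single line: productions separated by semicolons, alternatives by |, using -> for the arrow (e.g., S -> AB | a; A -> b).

Nullable set: {L}.
S -> Lf: L nullable, giving Lf | f.
A -> fL: L nullable, giving f | fL.
Drop L -> ε.
Q -> LA: L nullable, giving A | LA.
Unchanged (no nullable symbols): S -> cc; A -> cc; A -> fi; L -> c; L -> iQ; Q -> i.

S -> f | Lf | cc; A -> f | cc | fL | fi; L -> c | iQ; Q -> A | i | LA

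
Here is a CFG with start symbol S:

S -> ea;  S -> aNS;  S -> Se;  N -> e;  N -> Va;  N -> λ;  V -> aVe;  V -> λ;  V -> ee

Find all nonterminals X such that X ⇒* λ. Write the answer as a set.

Directly nullable (have an ε-rule): {N, V}.
Not nullable: S — each has a terminal in every rule's right-hand side or depends on a non-nullable symbol.

{N, V}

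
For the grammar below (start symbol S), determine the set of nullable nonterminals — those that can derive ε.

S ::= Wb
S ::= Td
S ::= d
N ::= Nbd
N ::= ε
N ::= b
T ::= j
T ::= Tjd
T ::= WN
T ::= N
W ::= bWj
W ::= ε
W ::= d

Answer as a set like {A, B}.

Directly nullable (have an ε-rule): {N, W}.
T is nullable via T -> N (every symbol on the right is already known nullable).
Not nullable: S — each has a terminal in every rule's right-hand side or depends on a non-nullable symbol.

{N, T, W}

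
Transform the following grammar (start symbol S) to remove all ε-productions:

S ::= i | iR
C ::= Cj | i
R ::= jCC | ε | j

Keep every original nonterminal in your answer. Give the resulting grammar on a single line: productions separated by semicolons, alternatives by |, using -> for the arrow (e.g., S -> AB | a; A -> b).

Nullable set: {R}.
S -> iR: R nullable, giving i | iR.
Drop R -> ε.
Unchanged (no nullable symbols): S -> i; C -> Cj; C -> i; R -> j; R -> jCC.

S -> i | iR; C -> i | Cj; R -> j | jCC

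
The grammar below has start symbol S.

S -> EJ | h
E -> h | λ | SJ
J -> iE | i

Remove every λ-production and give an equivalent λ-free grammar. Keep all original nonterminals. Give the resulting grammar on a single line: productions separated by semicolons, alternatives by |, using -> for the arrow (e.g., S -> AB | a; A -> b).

Nullable set: {E}.
S -> EJ: E nullable, giving EJ | J.
Drop E -> λ.
J -> iE: E nullable, giving i | iE.
Unchanged (no nullable symbols): S -> h; E -> SJ; E -> h; J -> i.

S -> J | h | EJ; E -> h | SJ; J -> i | iE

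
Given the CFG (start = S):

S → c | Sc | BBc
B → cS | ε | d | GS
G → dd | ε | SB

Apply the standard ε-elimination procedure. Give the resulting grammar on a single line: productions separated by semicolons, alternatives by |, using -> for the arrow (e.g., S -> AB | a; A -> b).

S -> c | Bc | Sc | BBc; B -> S | d | GS | cS; G -> S | SB | dd

Nullable set: {B, G}.
S -> BBc: B, B nullable, giving BBc | Bc | c.
Drop B -> ε.
B -> GS: G nullable, giving GS | S.
Drop G -> ε.
G -> SB: B nullable, giving S | SB.
Unchanged (no nullable symbols): S -> Sc; S -> c; B -> cS; B -> d; G -> dd.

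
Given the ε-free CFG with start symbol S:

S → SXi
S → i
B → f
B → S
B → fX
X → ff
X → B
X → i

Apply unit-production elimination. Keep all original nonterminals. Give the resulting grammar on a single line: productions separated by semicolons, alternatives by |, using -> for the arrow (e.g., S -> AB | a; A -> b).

Unit productions: B->S, X->B.
Unit pairs (A ⇒* B via units): (B,S), (X,B), (X,S).
S: inherits non-unit rules of {S} → SXi | i.
B: inherits non-unit rules of {B, S} → SXi | f | fX | i.
X: inherits non-unit rules of {B, S, X} → SXi | f | fX | ff | i.

S -> i | SXi; B -> f | i | fX | SXi; X -> f | i | fX | ff | SXi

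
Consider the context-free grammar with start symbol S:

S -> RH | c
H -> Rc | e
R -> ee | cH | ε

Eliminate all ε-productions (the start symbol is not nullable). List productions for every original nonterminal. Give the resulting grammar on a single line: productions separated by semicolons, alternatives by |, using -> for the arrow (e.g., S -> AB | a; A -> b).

S -> H | c | RH; H -> c | e | Rc; R -> cH | ee

Nullable set: {R}.
S -> RH: R nullable, giving H | RH.
H -> Rc: R nullable, giving Rc | c.
Drop R -> ε.
Unchanged (no nullable symbols): S -> c; H -> e; R -> cH; R -> ee.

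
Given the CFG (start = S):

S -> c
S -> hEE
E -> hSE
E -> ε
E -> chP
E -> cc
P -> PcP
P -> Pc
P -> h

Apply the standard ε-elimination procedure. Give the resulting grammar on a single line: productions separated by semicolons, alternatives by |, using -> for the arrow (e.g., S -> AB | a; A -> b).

S -> c | h | hE | hEE; E -> cc | hS | chP | hSE; P -> h | Pc | PcP

Nullable set: {E}.
S -> hEE: E, E nullable, giving h | hE | hEE.
Drop E -> ε.
E -> hSE: E nullable, giving hS | hSE.
Unchanged (no nullable symbols): S -> c; E -> cc; E -> chP; P -> Pc; P -> PcP; P -> h.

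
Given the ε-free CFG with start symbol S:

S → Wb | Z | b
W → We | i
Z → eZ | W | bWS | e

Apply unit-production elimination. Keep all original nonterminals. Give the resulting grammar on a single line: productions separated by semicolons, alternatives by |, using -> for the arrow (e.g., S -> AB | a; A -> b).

Unit productions: S->Z, Z->W.
Unit pairs (A ⇒* B via units): (S,W), (S,Z), (Z,W).
S: inherits non-unit rules of {S, W, Z} → Wb | We | b | bWS | e | eZ | i.
W: inherits non-unit rules of {W} → We | i.
Z: inherits non-unit rules of {W, Z} → We | bWS | e | eZ | i.

S -> b | e | i | Wb | We | eZ | bWS; W -> i | We; Z -> e | i | We | eZ | bWS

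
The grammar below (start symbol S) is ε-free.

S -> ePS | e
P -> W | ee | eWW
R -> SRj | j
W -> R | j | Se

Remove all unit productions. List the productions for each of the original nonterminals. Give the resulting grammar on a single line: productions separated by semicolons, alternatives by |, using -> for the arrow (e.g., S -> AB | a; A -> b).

S -> e | ePS; P -> j | Se | ee | SRj | eWW; R -> j | SRj; W -> j | Se | SRj

Unit productions: P->W, W->R.
Unit pairs (A ⇒* B via units): (P,R), (P,W), (W,R).
S: inherits non-unit rules of {S} → e | ePS.
P: inherits non-unit rules of {P, R, W} → SRj | Se | eWW | ee | j.
R: inherits non-unit rules of {R} → SRj | j.
W: inherits non-unit rules of {R, W} → SRj | Se | j.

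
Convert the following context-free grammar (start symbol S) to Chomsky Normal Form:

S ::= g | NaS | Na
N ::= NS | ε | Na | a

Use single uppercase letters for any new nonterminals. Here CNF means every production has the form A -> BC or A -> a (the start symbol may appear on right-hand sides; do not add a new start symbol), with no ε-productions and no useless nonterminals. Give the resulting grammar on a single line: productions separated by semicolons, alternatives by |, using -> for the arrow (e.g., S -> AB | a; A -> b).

S -> a | g | AS | NA | NC; A -> a; B -> AS; C -> AS; N -> a | g | AS | NA | NB | NS

Nullable: {N}; after ε-elimination: S -> a | g | Na | aS | NaS; N -> S | a | NS | Na.
After unit-elimination: S -> a | g | Na | aS | NaS; N -> a | g | NS | Na | aS | NaS.
TERM: introduce A -> a and substitute in every rule of length ≥2.
BIN: N -> NAS becomes N -> NB, B -> AS; S -> NAS becomes S -> NC, C -> AS.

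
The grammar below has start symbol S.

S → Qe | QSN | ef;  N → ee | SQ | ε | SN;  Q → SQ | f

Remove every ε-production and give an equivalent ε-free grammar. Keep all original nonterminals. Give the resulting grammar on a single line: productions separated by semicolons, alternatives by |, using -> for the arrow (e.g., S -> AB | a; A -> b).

S -> QS | Qe | ef | QSN; N -> S | SN | SQ | ee; Q -> f | SQ

Nullable set: {N}.
S -> QSN: N nullable, giving QS | QSN.
Drop N -> ε.
N -> SN: N nullable, giving S | SN.
Unchanged (no nullable symbols): S -> Qe; S -> ef; N -> SQ; N -> ee; Q -> SQ; Q -> f.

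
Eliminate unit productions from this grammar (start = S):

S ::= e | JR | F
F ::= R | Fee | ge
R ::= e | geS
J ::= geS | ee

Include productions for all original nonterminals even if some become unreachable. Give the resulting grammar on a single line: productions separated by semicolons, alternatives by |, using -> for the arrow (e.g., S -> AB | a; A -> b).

Unit productions: F->R, S->F.
Unit pairs (A ⇒* B via units): (F,R), (S,F), (S,R).
S: inherits non-unit rules of {F, R, S} → Fee | JR | e | ge | geS.
F: inherits non-unit rules of {F, R} → Fee | e | ge | geS.
J: inherits non-unit rules of {J} → ee | geS.
R: inherits non-unit rules of {R} → e | geS.

S -> e | JR | ge | Fee | geS; F -> e | ge | Fee | geS; J -> ee | geS; R -> e | geS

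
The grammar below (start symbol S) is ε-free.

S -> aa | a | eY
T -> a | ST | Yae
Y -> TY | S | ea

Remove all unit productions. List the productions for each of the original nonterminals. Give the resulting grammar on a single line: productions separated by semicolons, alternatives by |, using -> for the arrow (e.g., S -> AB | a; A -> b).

Unit productions: Y->S.
Unit pairs (A ⇒* B via units): (Y,S).
S: inherits non-unit rules of {S} → a | aa | eY.
T: inherits non-unit rules of {T} → ST | Yae | a.
Y: inherits non-unit rules of {S, Y} → TY | a | aa | eY | ea.

S -> a | aa | eY; T -> a | ST | Yae; Y -> a | TY | aa | eY | ea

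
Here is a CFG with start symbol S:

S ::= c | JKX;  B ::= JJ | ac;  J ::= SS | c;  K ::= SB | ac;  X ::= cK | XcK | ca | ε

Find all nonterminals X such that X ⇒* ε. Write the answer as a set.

{X}

Directly nullable (have an ε-rule): {X}.
Not nullable: B, J, K, S — each has a terminal in every rule's right-hand side or depends on a non-nullable symbol.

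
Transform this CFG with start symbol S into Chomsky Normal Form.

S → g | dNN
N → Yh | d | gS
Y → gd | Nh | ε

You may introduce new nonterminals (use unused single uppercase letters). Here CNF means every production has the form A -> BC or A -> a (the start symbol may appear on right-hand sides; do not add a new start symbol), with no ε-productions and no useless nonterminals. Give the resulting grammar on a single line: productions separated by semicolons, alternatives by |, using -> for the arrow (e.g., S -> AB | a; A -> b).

S -> g | CD; A -> h; B -> g; C -> d; D -> NN; N -> d | h | BS | YA; Y -> BC | NA

Nullable: {Y}; after ε-elimination: S -> g | dNN; N -> d | h | Yh | gS; Y -> Nh | gd.
No unit productions to eliminate.
TERM: introduce C -> d, B -> g, A -> h and substitute in every rule of length ≥2.
BIN: S -> CNN becomes S -> CD, D -> NN.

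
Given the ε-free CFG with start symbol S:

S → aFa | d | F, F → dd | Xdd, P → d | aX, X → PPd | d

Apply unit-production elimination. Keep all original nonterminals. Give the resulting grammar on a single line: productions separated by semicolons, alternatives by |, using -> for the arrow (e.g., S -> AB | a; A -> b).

Unit productions: S->F.
Unit pairs (A ⇒* B via units): (S,F).
S: inherits non-unit rules of {F, S} → Xdd | aFa | d | dd.
F: inherits non-unit rules of {F} → Xdd | dd.
P: inherits non-unit rules of {P} → aX | d.
X: inherits non-unit rules of {X} → PPd | d.

S -> d | dd | Xdd | aFa; F -> dd | Xdd; P -> d | aX; X -> d | PPd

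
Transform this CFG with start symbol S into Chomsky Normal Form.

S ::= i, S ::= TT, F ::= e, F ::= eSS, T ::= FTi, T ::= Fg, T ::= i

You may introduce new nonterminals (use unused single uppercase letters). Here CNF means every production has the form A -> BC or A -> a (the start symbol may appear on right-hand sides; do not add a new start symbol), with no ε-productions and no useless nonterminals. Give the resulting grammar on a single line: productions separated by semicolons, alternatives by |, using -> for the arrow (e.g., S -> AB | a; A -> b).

No ε-productions.
No unit productions to eliminate.
TERM: introduce A -> e, C -> g, B -> i and substitute in every rule of length ≥2.
BIN: F -> ASS becomes F -> AD, D -> SS; T -> FTB becomes T -> FE, E -> TB.

S -> i | TT; A -> e; B -> i; C -> g; D -> SS; E -> TB; F -> e | AD; T -> i | FC | FE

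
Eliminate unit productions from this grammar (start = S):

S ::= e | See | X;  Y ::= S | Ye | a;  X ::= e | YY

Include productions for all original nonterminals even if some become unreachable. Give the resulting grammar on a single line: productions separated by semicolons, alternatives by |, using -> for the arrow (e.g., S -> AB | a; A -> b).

S -> e | YY | See; X -> e | YY; Y -> a | e | YY | Ye | See

Unit productions: S->X, Y->S.
Unit pairs (A ⇒* B via units): (S,X), (Y,S), (Y,X).
S: inherits non-unit rules of {S, X} → See | YY | e.
X: inherits non-unit rules of {X} → YY | e.
Y: inherits non-unit rules of {S, X, Y} → See | YY | Ye | a | e.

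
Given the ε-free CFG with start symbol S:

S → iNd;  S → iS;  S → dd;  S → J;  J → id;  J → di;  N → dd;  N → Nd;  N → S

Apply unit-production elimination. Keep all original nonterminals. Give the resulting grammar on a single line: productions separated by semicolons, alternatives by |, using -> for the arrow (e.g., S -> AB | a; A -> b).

S -> dd | di | iS | id | iNd; J -> di | id; N -> Nd | dd | di | iS | id | iNd

Unit productions: N->S, S->J.
Unit pairs (A ⇒* B via units): (N,J), (N,S), (S,J).
S: inherits non-unit rules of {J, S} → dd | di | iNd | iS | id.
J: inherits non-unit rules of {J} → di | id.
N: inherits non-unit rules of {J, N, S} → Nd | dd | di | iNd | iS | id.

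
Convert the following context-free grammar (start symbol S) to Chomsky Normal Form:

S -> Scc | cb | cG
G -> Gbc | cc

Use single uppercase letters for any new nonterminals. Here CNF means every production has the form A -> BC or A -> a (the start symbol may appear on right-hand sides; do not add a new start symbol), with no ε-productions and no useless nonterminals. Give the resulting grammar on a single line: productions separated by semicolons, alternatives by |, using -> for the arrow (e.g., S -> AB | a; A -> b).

S -> BA | BG | SD; A -> b; B -> c; C -> AB; D -> BB; G -> BB | GC

No ε-productions.
No unit productions to eliminate.
TERM: introduce A -> b, B -> c and substitute in every rule of length ≥2.
BIN: G -> GAB becomes G -> GC, C -> AB; S -> SBB becomes S -> SD, D -> BB.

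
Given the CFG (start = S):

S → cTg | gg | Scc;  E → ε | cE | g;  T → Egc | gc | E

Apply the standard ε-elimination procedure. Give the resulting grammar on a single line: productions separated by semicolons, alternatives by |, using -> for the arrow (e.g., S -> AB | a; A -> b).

S -> cg | gg | Scc | cTg; E -> c | g | cE; T -> E | gc | Egc

Nullable set: {E, T}.
S -> cTg: T nullable, giving cTg | cg.
Drop E -> ε.
E -> cE: E nullable, giving c | cE.
T -> E: E nullable, giving E.
T -> Egc: E nullable, giving Egc | gc.
Unchanged (no nullable symbols): S -> Scc; S -> gg; E -> g; T -> gc.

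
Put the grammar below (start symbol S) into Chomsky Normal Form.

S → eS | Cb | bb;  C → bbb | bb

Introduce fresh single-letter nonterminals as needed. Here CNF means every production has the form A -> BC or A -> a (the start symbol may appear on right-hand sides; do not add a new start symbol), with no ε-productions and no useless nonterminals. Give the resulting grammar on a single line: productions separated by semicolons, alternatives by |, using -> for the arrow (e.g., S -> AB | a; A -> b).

S -> AA | BS | CA; A -> b; B -> e; C -> AA | AD; D -> AA

No ε-productions.
No unit productions to eliminate.
TERM: introduce A -> b, B -> e and substitute in every rule of length ≥2.
BIN: C -> AAA becomes C -> AD, D -> AA.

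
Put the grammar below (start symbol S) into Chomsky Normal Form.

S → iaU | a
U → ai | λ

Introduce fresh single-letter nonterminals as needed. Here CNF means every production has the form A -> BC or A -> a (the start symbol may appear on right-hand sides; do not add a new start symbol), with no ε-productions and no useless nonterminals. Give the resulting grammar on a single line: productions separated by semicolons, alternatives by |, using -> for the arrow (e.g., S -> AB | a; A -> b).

Nullable: {U}; after ε-elimination: S -> a | ia | iaU; U -> ai.
No unit productions to eliminate.
TERM: introduce B -> a, A -> i and substitute in every rule of length ≥2.
BIN: S -> ABU becomes S -> AC, C -> BU.

S -> a | AB | AC; A -> i; B -> a; C -> BU; U -> BA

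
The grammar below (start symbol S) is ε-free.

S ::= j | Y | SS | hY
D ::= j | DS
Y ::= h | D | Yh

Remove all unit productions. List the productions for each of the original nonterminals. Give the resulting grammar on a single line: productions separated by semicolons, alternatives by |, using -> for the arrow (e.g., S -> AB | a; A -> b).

S -> h | j | DS | SS | Yh | hY; D -> j | DS; Y -> h | j | DS | Yh

Unit productions: S->Y, Y->D.
Unit pairs (A ⇒* B via units): (S,D), (S,Y), (Y,D).
S: inherits non-unit rules of {D, S, Y} → DS | SS | Yh | h | hY | j.
D: inherits non-unit rules of {D} → DS | j.
Y: inherits non-unit rules of {D, Y} → DS | Yh | h | j.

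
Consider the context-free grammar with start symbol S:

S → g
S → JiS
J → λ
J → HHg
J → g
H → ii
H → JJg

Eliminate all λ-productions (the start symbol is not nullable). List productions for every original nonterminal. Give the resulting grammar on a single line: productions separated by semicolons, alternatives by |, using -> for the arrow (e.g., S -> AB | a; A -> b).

Nullable set: {J}.
S -> JiS: J nullable, giving JiS | iS.
H -> JJg: J, J nullable, giving JJg | Jg | g.
Drop J -> λ.
Unchanged (no nullable symbols): S -> g; H -> ii; J -> HHg; J -> g.

S -> g | iS | JiS; H -> g | Jg | ii | JJg; J -> g | HHg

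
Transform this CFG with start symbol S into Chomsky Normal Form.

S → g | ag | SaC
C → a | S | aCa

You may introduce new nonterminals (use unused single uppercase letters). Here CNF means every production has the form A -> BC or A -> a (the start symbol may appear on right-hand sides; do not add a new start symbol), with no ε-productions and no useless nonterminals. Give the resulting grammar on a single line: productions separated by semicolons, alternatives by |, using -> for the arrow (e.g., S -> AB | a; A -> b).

No ε-productions.
After unit-elimination: S -> g | ag | SaC; C -> a | g | ag | SaC | aCa.
TERM: introduce A -> a, B -> g and substitute in every rule of length ≥2.
BIN: C -> ACA becomes C -> AD, D -> CA; C -> SAC becomes C -> SE, E -> AC; S -> SAC becomes S -> SF, F -> AC.

S -> g | AB | SF; A -> a; B -> g; C -> a | g | AB | AD | SE; D -> CA; E -> AC; F -> AC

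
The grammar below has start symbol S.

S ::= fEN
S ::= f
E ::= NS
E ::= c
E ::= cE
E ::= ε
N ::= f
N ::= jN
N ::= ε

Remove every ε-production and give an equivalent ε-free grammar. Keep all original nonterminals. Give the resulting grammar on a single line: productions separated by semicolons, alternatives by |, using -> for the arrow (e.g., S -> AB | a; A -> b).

S -> f | fE | fN | fEN; E -> S | c | NS | cE; N -> f | j | jN

Nullable set: {E, N}.
S -> fEN: E, N nullable, giving f | fE | fEN | fN.
Drop E -> ε.
E -> NS: N nullable, giving NS | S.
E -> cE: E nullable, giving c | cE.
Drop N -> ε.
N -> jN: N nullable, giving j | jN.
Unchanged (no nullable symbols): S -> f; E -> c; N -> f.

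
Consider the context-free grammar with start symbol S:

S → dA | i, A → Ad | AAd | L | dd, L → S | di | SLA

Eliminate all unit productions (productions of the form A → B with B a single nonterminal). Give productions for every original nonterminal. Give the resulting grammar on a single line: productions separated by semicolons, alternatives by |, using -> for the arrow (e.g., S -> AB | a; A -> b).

S -> i | dA; A -> i | Ad | dA | dd | di | AAd | SLA; L -> i | dA | di | SLA

Unit productions: A->L, L->S.
Unit pairs (A ⇒* B via units): (A,L), (A,S), (L,S).
S: inherits non-unit rules of {S} → dA | i.
A: inherits non-unit rules of {A, L, S} → AAd | Ad | SLA | dA | dd | di | i.
L: inherits non-unit rules of {L, S} → SLA | dA | di | i.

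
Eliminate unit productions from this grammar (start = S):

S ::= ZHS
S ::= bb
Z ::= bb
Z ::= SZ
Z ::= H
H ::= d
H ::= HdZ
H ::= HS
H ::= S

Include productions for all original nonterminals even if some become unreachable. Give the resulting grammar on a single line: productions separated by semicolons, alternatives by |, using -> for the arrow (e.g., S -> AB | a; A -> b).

S -> bb | ZHS; H -> d | HS | bb | HdZ | ZHS; Z -> d | HS | SZ | bb | HdZ | ZHS

Unit productions: H->S, Z->H.
Unit pairs (A ⇒* B via units): (H,S), (Z,H), (Z,S).
S: inherits non-unit rules of {S} → ZHS | bb.
H: inherits non-unit rules of {H, S} → HS | HdZ | ZHS | bb | d.
Z: inherits non-unit rules of {H, S, Z} → HS | HdZ | SZ | ZHS | bb | d.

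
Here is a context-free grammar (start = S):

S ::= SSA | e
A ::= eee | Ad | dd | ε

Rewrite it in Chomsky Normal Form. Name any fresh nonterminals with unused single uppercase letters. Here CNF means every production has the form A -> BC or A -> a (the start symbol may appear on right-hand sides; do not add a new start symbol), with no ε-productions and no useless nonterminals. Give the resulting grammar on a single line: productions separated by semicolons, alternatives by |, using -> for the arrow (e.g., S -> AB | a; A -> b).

S -> e | SE | SS; A -> d | AB | BB | CD; B -> d; C -> e; D -> CC; E -> SA

Nullable: {A}; after ε-elimination: S -> e | SS | SSA; A -> d | Ad | dd | eee.
No unit productions to eliminate.
TERM: introduce B -> d, C -> e and substitute in every rule of length ≥2.
BIN: A -> CCC becomes A -> CD, D -> CC; S -> SSA becomes S -> SE, E -> SA.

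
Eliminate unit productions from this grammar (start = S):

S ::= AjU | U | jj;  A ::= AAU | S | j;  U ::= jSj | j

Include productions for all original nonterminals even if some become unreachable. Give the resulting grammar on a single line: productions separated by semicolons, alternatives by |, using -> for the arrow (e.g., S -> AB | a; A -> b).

Unit productions: A->S, S->U.
Unit pairs (A ⇒* B via units): (A,S), (A,U), (S,U).
S: inherits non-unit rules of {S, U} → AjU | j | jSj | jj.
A: inherits non-unit rules of {A, S, U} → AAU | AjU | j | jSj | jj.
U: inherits non-unit rules of {U} → j | jSj.

S -> j | jj | AjU | jSj; A -> j | jj | AAU | AjU | jSj; U -> j | jSj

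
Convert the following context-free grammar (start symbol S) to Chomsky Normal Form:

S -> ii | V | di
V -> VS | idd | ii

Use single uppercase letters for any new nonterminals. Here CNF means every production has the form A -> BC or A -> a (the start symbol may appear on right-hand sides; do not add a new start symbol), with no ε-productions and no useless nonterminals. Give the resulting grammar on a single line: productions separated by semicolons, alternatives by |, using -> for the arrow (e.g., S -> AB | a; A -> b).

No ε-productions.
After unit-elimination: S -> VS | di | ii | idd; V -> VS | ii | idd.
TERM: introduce A -> d, B -> i and substitute in every rule of length ≥2.
BIN: S -> BAA becomes S -> BC, C -> AA; V -> BAA becomes V -> BD, D -> AA.

S -> AB | BB | BC | VS; A -> d; B -> i; C -> AA; D -> AA; V -> BB | BD | VS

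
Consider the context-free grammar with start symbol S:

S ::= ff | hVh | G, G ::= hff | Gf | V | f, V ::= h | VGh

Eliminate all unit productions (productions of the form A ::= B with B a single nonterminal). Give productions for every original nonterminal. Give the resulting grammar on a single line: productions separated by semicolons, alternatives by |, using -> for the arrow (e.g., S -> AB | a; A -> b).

Unit productions: G->V, S->G.
Unit pairs (A ⇒* B via units): (G,V), (S,G), (S,V).
S: inherits non-unit rules of {G, S, V} → Gf | VGh | f | ff | h | hVh | hff.
G: inherits non-unit rules of {G, V} → Gf | VGh | f | h | hff.
V: inherits non-unit rules of {V} → VGh | h.

S -> f | h | Gf | ff | VGh | hVh | hff; G -> f | h | Gf | VGh | hff; V -> h | VGh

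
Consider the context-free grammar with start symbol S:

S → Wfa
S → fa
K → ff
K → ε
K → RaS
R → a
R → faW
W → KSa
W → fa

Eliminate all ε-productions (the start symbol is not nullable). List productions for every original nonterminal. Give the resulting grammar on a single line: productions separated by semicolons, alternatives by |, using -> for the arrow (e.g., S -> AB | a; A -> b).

S -> fa | Wfa; K -> ff | RaS; R -> a | faW; W -> Sa | fa | KSa

Nullable set: {K}.
Drop K -> ε.
W -> KSa: K nullable, giving KSa | Sa.
Unchanged (no nullable symbols): S -> Wfa; S -> fa; K -> RaS; K -> ff; R -> a; R -> faW; W -> fa.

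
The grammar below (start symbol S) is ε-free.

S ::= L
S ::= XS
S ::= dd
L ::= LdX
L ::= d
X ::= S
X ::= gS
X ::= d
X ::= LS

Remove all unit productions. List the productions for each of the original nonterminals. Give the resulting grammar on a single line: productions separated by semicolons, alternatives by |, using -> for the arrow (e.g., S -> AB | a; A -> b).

S -> d | XS | dd | LdX; L -> d | LdX; X -> d | LS | XS | dd | gS | LdX

Unit productions: S->L, X->S.
Unit pairs (A ⇒* B via units): (S,L), (X,L), (X,S).
S: inherits non-unit rules of {L, S} → LdX | XS | d | dd.
L: inherits non-unit rules of {L} → LdX | d.
X: inherits non-unit rules of {L, S, X} → LS | LdX | XS | d | dd | gS.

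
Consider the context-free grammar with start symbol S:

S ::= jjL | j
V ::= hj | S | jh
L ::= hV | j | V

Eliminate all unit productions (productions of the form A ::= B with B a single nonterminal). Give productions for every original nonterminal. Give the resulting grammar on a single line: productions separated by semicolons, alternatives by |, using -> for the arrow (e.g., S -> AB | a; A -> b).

S -> j | jjL; L -> j | hV | hj | jh | jjL; V -> j | hj | jh | jjL

Unit productions: L->V, V->S.
Unit pairs (A ⇒* B via units): (L,S), (L,V), (V,S).
S: inherits non-unit rules of {S} → j | jjL.
L: inherits non-unit rules of {L, S, V} → hV | hj | j | jh | jjL.
V: inherits non-unit rules of {S, V} → hj | j | jh | jjL.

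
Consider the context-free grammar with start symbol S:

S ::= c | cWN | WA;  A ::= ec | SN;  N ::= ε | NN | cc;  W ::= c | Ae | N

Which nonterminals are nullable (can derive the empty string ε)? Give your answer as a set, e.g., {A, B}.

Directly nullable (have an ε-rule): {N}.
W is nullable via W -> N (every symbol on the right is already known nullable).
Not nullable: A, S — each has a terminal in every rule's right-hand side or depends on a non-nullable symbol.

{N, W}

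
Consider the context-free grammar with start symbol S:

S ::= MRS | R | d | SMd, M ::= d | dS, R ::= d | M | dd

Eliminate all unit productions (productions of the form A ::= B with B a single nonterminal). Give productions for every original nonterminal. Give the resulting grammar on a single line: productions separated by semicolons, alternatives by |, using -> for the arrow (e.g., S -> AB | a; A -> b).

Unit productions: R->M, S->R.
Unit pairs (A ⇒* B via units): (R,M), (S,M), (S,R).
S: inherits non-unit rules of {M, R, S} → MRS | SMd | d | dS | dd.
M: inherits non-unit rules of {M} → d | dS.
R: inherits non-unit rules of {M, R} → d | dS | dd.

S -> d | dS | dd | MRS | SMd; M -> d | dS; R -> d | dS | dd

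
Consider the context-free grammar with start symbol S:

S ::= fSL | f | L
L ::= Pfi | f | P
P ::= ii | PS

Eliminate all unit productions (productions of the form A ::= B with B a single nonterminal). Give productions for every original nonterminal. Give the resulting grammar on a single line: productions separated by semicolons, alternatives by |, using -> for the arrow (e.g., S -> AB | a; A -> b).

Unit productions: L->P, S->L.
Unit pairs (A ⇒* B via units): (L,P), (S,L), (S,P).
S: inherits non-unit rules of {L, P, S} → PS | Pfi | f | fSL | ii.
L: inherits non-unit rules of {L, P} → PS | Pfi | f | ii.
P: inherits non-unit rules of {P} → PS | ii.

S -> f | PS | ii | Pfi | fSL; L -> f | PS | ii | Pfi; P -> PS | ii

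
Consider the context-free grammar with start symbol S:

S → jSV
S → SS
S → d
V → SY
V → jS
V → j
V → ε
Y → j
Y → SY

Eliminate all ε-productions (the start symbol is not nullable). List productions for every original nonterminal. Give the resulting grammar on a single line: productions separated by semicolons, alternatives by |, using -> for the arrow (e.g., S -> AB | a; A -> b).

Nullable set: {V}.
S -> jSV: V nullable, giving jS | jSV.
Drop V -> ε.
Unchanged (no nullable symbols): S -> SS; S -> d; V -> SY; V -> j; V -> jS; Y -> SY; Y -> j.

S -> d | SS | jS | jSV; V -> j | SY | jS; Y -> j | SY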